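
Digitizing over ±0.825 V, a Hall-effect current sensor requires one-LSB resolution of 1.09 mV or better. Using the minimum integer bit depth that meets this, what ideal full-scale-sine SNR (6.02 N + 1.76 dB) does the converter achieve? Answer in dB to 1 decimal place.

68.0 dB

Range = 0.825 − (-0.825) = 1.65 V.
1.65 V / 1.09 mV = 1514. Since 2^10 = 1024 and 2^11 = 2048, N = 11.
SNR = 6.02 × 11 + 1.76 = 67.98 dB.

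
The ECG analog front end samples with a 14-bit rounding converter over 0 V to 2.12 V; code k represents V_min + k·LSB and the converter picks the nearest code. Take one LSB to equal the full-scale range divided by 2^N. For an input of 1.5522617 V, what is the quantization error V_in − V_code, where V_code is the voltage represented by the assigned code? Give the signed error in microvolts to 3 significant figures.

+44.9 µV

Full-scale range = 2.12 V. LSB = 2.12 V / 2^14 ≈ 129.4 µV.
Position in LSBs: (1.5522617 − (0)) × 16384/2.12 = 11996.3470; rounding gives k = 11996.
V_code = V_min + k × range/2^14 = 0 + 11996 × 2.12/16384 = 1.5522167969 V.
e = 1.5522617 − (1.5522167969) = +44.9 µV.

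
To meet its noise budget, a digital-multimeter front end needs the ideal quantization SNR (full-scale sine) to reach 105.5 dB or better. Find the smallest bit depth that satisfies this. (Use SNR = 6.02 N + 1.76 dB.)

18 bits

Required N = ⌈(105.5 − 1.76)/6.02⌉ = ⌈17.233⌉ = 18.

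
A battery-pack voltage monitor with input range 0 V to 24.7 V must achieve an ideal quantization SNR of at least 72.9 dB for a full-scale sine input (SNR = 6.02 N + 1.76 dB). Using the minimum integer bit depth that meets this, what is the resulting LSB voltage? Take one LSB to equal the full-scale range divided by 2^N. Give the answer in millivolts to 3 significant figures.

6.03 mV

Full-scale range = 24.7 V.
N ≥ (72.9 − 1.76)/6.02 = 11.817 → N_min = 12.
LSB = 24.7 V ÷ 2^12 = 24.7/4096 V = 6.03 mV.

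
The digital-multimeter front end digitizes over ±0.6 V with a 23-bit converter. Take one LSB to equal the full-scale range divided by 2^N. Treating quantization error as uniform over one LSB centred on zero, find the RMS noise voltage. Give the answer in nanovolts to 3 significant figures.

41.3 nV

Range = 0.6 − (-0.6) = 1.2 V.
Step size = 1.2/8388608 V = 143.05 nV.
V_rms = LSB/√12 = 143.05 nV / √12 = 41.3 nV.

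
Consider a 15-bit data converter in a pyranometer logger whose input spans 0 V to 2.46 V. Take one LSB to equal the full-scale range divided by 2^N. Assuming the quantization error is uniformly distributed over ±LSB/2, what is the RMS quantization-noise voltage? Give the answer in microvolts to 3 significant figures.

Range is 2.46 V.
LSB = 2.46 V ÷ 2^15 = 2.46/32768 V = 75.073 µV.
V_rms = LSB/√12 = 75.073 µV / √12 = 21.7 µV.

21.7 µV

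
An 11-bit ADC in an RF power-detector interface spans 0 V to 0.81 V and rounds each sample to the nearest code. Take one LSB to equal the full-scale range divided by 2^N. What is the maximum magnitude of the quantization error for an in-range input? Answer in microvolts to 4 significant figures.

Full-scale range = 0.81 V.
LSB = 0.81 V ÷ 2^11 = 0.81/2048 V = 395.508 µV.
|e|_max = LSB/2 = 197.8 µV.

197.8 µV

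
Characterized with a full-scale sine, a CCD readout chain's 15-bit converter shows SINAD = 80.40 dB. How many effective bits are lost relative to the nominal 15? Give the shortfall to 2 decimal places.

1.94 bits

ENOB = (SINAD − 1.76)/6.02 = (80.40 − 1.76)/6.02 = 13.0631 bits.
Lost resolution: 15 − 13.0631 = 1.9369 bits.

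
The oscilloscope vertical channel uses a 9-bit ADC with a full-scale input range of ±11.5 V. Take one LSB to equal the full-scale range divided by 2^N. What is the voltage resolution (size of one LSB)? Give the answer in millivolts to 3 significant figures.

44.9 mV

The full-scale span is 11.5 − (-11.5) = 23 V.
2^9 = 512 levels.
Step size = 23/512 V = 44.9 mV.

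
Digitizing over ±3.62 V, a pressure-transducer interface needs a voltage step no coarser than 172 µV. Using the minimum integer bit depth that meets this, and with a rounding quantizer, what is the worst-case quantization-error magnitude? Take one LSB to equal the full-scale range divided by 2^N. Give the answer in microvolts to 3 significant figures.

55.2 µV

Span: 3.62 V − (-3.62 V) = 7.24 V.
7.24 V / 172 µV = 42090. Since 2^15 = 32768 and 2^16 = 65536, N = 16.
LSB = 7.24 V ÷ 2^16 = 7.24/65536 V = 110.47 µV.
Half an LSB is 55.2 µV.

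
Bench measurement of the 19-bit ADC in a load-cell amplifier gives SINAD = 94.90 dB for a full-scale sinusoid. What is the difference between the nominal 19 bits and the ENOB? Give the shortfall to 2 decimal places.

N_eff = (94.90 − 1.76)/6.02 = 15.4718 bits.
Shortfall = 19 − 15.4718 = 3.5282 bits.

3.53 bits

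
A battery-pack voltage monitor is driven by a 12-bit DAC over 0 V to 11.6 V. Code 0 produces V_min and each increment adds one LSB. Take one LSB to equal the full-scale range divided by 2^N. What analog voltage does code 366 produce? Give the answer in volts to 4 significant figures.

1.037 V

Range is 11.6 V. LSB = 11.6 V / 2^12.
Output = V_min + (366/4096) × range = 0 + 0.0893555 × 11.6 V
      = 0 V + 1.03652 V = 1.03652 V.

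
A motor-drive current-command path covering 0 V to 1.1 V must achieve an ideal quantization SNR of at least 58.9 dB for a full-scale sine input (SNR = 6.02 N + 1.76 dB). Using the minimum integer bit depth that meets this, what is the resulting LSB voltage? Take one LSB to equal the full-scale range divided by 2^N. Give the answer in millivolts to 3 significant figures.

Full-scale range = 1.1 V.
6.02 N + 1.76 ≥ 58.9 gives N ≥ 9.492, so the minimum integer is 10.
LSB = 1.1 V / 2^10 = 1.07 mV.

1.07 mV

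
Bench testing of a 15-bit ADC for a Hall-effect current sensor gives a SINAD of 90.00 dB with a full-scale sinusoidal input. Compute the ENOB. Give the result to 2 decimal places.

14.66 bits

ENOB = (90.00 − 1.76)/6.02 = 14.6578 bits.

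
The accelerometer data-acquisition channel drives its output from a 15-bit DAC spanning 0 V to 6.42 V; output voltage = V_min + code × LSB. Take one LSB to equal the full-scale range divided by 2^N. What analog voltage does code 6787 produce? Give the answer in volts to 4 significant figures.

V_FS = 6.42 V. LSB = 6.42 V / 2^15.
Output = V_min + (6787/32768) × range = 0 + 0.207123 × 6.42 V
      = 0 + 1.32973 = 1.32973 V.

1.330 V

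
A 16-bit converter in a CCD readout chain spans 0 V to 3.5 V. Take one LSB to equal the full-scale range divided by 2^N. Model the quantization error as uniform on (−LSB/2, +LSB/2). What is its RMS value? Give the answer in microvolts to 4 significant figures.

15.42 µV

Span = 3.5 V.
One LSB is 3.5 V / 65536 = 53.4058 µV.
RMS of a uniform error over width LSB is LSB/√12 = 15.42 µV.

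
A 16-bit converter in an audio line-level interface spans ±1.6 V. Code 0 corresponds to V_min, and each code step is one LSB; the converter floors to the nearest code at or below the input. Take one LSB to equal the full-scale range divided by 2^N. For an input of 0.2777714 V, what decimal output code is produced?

Full-scale range = 1.6 V − (-1.6 V) = 3.2 V. LSB = 3.2 V / 2^16 ≈ 48.83 µV.
(V_in − V_min) × 2^16/range = (0.2777714 − (-1.6)) × 65536/3.2 = 38456.758.
Floor → code = 38456.

38456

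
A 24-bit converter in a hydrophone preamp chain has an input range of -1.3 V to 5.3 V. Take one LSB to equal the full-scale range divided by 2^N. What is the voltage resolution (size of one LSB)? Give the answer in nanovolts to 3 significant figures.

Span: 5.3 V − (-1.3 V) = 6.6 V.
Number of codes = 2^24 = 16777216.
LSB = 6.6 V / 2^24 = 393 nV.

393 nV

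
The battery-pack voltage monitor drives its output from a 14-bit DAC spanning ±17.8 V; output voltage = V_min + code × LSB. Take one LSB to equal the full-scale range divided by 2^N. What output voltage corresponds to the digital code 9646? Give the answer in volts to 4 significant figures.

Span: 17.8 V − (-17.8 V) = 35.6 V. LSB = 35.6 V / 2^14.
Output = V_min + (9646/16384) × range = -17.8 + 0.588745 × 35.6 V
      = -17.8 + 20.9593 = 3.15933 V.

3.159 V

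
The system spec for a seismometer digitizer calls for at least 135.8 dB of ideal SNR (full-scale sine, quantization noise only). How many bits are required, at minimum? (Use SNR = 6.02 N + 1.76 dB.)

Solving 6.02 N ≥ 135.8 − 1.76: N ≥ 22.266. Round up → N = 23.

23 bits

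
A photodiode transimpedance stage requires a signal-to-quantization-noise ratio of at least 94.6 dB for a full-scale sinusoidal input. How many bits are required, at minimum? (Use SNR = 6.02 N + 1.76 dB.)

16 bits

N ≥ (94.6 − 1.76)/6.02 = 15.422 → N_min = 16.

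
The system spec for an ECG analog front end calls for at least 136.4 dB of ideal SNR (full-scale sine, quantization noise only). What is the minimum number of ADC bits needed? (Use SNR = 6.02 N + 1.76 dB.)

Solving 6.02 N ≥ 136.4 − 1.76: N ≥ 22.365. Round up → N = 23.

23 bits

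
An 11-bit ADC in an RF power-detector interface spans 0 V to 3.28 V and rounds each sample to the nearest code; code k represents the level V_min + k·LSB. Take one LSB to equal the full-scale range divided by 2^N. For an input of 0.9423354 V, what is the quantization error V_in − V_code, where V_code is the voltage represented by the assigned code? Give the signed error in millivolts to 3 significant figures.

Range is 3.28 V. LSB = 3.28 V / 2^11 ≈ 1.602 mV.
(V_in − V_min)/LSB = (0.9423354 − (0)) × 2048/3.28 = 588.3850 → nearest code k = 588.
Reconstructed level: 0 + 588 × 3.28/2048 V = 0.9417187500 V.
Error = V_in − V_code = 0.9423354 − (0.9417187500) = +0.617 mV.

+0.617 mV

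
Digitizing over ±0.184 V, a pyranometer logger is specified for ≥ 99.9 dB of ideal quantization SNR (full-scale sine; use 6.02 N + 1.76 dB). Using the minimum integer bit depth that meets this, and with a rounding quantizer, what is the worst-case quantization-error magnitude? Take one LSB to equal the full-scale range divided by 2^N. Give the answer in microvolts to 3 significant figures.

1.40 µV

Range = 0.184 − (-0.184) = 0.368 V.
Solving 6.02 N ≥ 99.9 − 1.76: N ≥ 16.302. Round up → N = 17.
Step size = 0.368/131072 V = 2.8076 µV.
Half an LSB is 1.40 µV.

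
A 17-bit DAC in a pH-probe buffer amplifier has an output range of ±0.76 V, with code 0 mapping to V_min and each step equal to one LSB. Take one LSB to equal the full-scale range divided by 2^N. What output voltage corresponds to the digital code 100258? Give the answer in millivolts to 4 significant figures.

Span: 0.76 V − (-0.76 V) = 1.52 V. LSB = 1.52 V / 2^17.
Output = V_min + (100258/131072) × range = -0.76 + 0.764908 × 1.52 V
      = -0.76 V + 1.16266 V = 0.402660 V.

402.7 mV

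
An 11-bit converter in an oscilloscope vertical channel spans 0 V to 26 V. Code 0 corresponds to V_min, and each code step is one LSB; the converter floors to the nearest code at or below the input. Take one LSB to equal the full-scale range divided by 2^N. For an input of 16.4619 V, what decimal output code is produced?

Full-scale range = 26 V. LSB = 26 V / 2^11 ≈ 12.70 mV.
V_in − V_min = 16.4619 − (0) = 16.4619 V.
Divide by LSB: 16.4619 × 2048/26 = 1296.6912.
Truncating gives code 1296.

1296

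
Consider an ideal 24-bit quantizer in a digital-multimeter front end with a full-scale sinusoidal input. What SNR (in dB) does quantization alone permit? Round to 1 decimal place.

146.2 dB

For an ideal N-bit converter with full-scale sine input, SNR = 6.02 N + 1.76 dB. SNR = 6.02 × 24 + 1.76 = 144.48 + 1.76 = 146.24 dB.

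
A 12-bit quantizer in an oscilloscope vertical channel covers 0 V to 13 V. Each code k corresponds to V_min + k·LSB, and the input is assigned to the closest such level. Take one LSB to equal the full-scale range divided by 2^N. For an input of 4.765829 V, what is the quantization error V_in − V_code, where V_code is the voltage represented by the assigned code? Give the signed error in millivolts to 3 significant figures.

−1.26 mV

V_FS = 13 V. LSB = 13 V / 2^12 ≈ 3.174 mV.
Position in LSBs: (4.765829 − (0)) × 4096/13 = 1501.6027; rounding gives k = 1502.
V_code = 0 + (1502/4096) × 13 = 4.767089844 V.
e = 4.765829 − (4.767089844) = −1.26 mV.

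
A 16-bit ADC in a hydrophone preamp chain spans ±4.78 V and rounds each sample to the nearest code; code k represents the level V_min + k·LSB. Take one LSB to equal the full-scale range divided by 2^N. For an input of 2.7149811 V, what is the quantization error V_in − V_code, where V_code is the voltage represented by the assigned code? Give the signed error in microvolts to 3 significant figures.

The full-scale span is 4.78 − (-4.78) = 9.56 V. LSB = 9.56 V / 2^16 ≈ 145.9 µV.
(V_in − V_min)/LSB = (2.7149811 − (-4.78)) × 65536/9.56 = 51379.8202 → nearest code k = 51380.
V_code = V_min + k × range/2^16 = -4.78 + 51380 × 9.56/65536 = 2.7150073242 V.
e = 2.7149811 − (2.7150073242) = −26.2 µV.

−26.2 µV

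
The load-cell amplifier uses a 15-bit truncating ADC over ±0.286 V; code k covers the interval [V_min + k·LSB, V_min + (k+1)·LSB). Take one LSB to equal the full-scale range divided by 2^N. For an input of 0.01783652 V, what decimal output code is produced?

The full-scale span is 0.286 − (-0.286) = 0.572 V. LSB = 0.572 V / 2^15 ≈ 17.46 µV.
code = ⌊(V_in − V_min)/LSB⌋ = ⌊(V_in − V_min) × 2^15 / range⌋
     = ⌊(0.01783652 − (-0.286)) × 32768 / 0.572⌋ = ⌊0.30383652 × 32768/0.572⌋
     = ⌊17405.796⌋ = 17405.

17405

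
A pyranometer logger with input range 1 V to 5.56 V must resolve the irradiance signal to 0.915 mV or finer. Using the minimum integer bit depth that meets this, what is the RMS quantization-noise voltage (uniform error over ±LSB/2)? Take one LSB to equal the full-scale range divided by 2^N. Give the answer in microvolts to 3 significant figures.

The full-scale span is 5.56 − (1) = 4.56 V.
Required number of levels: 4.56/0.915 mV = 4983.6; smallest N with 2^N ≥ that is 13.
LSB = 4.56 V ÷ 2^13 = 4.56/8192 V = 0.55664 mV.
V_rms = LSB/√12 = 161 µV.

161 µV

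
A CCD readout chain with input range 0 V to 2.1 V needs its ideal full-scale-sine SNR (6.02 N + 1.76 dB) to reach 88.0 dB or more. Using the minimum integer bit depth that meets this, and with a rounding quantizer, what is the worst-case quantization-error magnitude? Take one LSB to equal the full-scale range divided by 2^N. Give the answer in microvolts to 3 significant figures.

32.0 µV

Range is 2.1 V.
Required N = ⌈(88.0 − 1.76)/6.02⌉ = ⌈14.326⌉ = 15.
LSB = 2.1 V ÷ 2^15 = 2.1/32768 V = 64.087 µV.
|e|_max = LSB/2 = 32.0 µV.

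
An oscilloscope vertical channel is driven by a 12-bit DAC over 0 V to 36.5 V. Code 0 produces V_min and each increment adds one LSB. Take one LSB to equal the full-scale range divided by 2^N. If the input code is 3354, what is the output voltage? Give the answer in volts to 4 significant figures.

Range is 36.5 V. LSB = 36.5 V / 2^12.
V_out = 0 + 3354 × (36.5/4096) V
      = 0 + 29.8879 = 29.8879 V.

29.89 V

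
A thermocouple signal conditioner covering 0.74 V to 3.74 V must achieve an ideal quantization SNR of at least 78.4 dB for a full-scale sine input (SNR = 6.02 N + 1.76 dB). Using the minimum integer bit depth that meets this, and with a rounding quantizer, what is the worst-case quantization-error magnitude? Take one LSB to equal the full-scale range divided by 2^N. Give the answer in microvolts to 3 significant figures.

Span: 3.74 V − (0.74 V) = 3 V.
6.02 N + 1.76 ≥ 78.4 gives N ≥ 12.731, so the minimum integer is 13.
Step size = 3/8192 V = 366.21 µV.
Half an LSB is 183 µV.

183 µV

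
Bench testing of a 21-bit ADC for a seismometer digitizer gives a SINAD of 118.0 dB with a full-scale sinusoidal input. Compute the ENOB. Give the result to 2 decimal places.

19.31 bits

Inverting SNR = 6.02 N + 1.76: N_eff = (118.0 − 1.76)/6.02 = 19.3090.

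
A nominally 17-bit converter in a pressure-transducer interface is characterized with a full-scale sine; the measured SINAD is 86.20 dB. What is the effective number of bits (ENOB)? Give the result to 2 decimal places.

14.03 bits

Inverting SNR = 6.02 N + 1.76: N_eff = (86.20 − 1.76)/6.02 = 14.0266.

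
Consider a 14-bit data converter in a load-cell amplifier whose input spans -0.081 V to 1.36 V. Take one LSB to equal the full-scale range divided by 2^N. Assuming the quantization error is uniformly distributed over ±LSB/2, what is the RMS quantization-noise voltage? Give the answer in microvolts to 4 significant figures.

25.39 µV

Full-scale range = 1.36 V − (-0.081 V) = 1.441 V.
LSB = 1.441 V ÷ 2^14 = 1.441/16384 V = 87.9517 µV.
RMS of a uniform error over width LSB is LSB/√12 = 25.39 µV.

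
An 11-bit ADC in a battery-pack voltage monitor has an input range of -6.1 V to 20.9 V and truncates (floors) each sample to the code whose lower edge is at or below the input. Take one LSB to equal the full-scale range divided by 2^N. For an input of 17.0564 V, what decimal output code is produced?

1756

The full-scale span is 20.9 − (-6.1) = 27 V. LSB = 27 V / 2^11 ≈ 13.18 mV.
(V_in − V_min) × 2^11/range = (17.0564 − (-6.1)) × 2048/27 = 1756.456.
Floor → code = 1756.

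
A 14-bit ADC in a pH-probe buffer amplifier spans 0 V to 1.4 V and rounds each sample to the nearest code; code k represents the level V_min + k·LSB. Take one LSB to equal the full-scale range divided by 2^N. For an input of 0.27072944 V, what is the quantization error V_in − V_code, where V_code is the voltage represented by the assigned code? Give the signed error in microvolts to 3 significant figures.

+26.3 µV

Range is 1.4 V. LSB = 1.4 V / 2^14 ≈ 85.45 µV.
(V_in − V_min)/LSB = (0.27072944 − (0)) × 16384/1.4 = 3168.3080 → nearest code k = 3168.
V_code = V_min + k × range/2^14 = 0 + 3168 × 1.4/16384 = 0.27070312500 V.
Error = V_in − V_code = 0.27072944 − (0.27070312500) = +26.3 µV.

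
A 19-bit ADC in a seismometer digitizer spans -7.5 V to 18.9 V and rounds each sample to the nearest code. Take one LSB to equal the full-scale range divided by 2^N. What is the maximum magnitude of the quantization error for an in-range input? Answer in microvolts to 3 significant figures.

25.2 µV

Range = 18.9 − (-7.5) = 26.4 V.
Step size = 26.4/524288 V = 50.354 µV.
A rounding quantizer has |error| ≤ LSB/2 = 25.2 µV.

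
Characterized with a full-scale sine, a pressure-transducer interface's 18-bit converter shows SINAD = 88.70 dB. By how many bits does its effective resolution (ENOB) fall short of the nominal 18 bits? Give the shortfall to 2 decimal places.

ENOB = (SINAD − 1.76)/6.02 = (88.70 − 1.76)/6.02 = 14.4419 bits.
18 − 14.4419 = 3.56 bits below nominal.

3.56 bits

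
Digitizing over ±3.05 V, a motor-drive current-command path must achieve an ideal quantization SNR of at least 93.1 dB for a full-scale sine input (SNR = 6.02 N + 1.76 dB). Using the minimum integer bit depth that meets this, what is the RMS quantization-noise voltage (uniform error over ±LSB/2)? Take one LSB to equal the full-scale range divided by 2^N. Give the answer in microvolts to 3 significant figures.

Full-scale range = 3.05 V − (-3.05 V) = 6.1 V.
Solving 6.02 N ≥ 93.1 − 1.76: N ≥ 15.173. Round up → N = 16.
One LSB is 6.1 V / 65536 = 93.079 µV.
σ_q = LSB/√12 = 93.079 µV/3.4641 = 26.9 µV.

26.9 µV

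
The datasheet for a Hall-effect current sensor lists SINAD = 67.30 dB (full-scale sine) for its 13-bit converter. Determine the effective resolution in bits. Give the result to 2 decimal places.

10.89 bits

ENOB = (67.30 − 1.76)/6.02 = 10.8870 bits.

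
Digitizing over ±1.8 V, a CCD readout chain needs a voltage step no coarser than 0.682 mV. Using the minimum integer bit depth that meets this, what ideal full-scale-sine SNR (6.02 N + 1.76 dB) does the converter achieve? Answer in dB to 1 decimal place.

Range = 1.8 − (-1.8) = 3.6 V.
Need 2^N ≥ 3.6 V / 0.682 mV = 5279 → N_min = 13.
Ideal SNR at N = 13: 6.02·13 + 1.76 = 80.0 dB.

80.0 dB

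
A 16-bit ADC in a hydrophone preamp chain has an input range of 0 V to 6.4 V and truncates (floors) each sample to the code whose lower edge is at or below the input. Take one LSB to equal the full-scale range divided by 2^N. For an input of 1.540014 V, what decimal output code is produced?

15769

Full-scale range = 6.4 V. LSB = 6.4 V / 2^16 ≈ 97.66 µV.
V_in − V_min = 1.540014 − (0) = 1.540014 V.
Divide by LSB: 1.540014 × 65536/6.4 = 15769.7434.
Truncating gives code 15769.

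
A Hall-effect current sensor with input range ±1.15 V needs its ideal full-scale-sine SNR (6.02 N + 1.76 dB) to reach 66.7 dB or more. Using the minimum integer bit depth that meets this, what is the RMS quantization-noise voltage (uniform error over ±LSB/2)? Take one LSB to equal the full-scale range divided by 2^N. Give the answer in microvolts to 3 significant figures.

324 µV

Range = 1.15 − (-1.15) = 2.3 V.
6.02 N + 1.76 ≥ 66.7 gives N ≥ 10.787, so the minimum integer is 11.
LSB = 2.3 V / 2^11 = 1.1230 mV.
RMS noise = LSB/√12 = 324 µV.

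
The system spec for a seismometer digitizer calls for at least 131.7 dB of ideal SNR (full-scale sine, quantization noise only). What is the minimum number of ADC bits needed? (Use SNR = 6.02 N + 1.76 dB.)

6.02 N + 1.76 ≥ 131.7 gives N ≥ 21.585, so the minimum integer is 22.

22 bits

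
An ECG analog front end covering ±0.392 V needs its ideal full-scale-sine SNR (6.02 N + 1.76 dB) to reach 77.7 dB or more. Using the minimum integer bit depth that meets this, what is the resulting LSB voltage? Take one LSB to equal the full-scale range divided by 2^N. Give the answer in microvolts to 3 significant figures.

Full-scale range = 0.392 V − (-0.392 V) = 0.784 V.
N ≥ (77.7 − 1.76)/6.02 = 12.615 → N_min = 13.
LSB = 0.784 V / 2^13 = 95.7 µV.

95.7 µV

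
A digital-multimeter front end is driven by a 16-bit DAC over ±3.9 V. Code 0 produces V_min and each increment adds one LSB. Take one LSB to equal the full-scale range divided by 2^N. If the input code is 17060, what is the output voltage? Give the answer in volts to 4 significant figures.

Range = 3.9 − (-3.9) = 7.8 V. LSB = 7.8 V / 2^16.
V_out = V_min + code × LSB = -3.9 V + 17060 × 7.8 V / 65536
      = -3.9 V + 2.03046 V = -1.86954 V.

-1.870 V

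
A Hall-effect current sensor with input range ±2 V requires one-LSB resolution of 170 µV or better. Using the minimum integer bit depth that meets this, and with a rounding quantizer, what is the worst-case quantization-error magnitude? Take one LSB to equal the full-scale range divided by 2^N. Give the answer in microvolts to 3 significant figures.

Span: 2 V − (-2 V) = 4 V.
Levels needed ≥ 4/170 µV = 23530. 2^15 = 32768 suffices, so N_min = 15.
LSB = 4 V ÷ 2^15 = 4/32768 V = 122.07 µV.
Max error for round-to-nearest is LSB/2 = 61.0 µV.

61.0 µV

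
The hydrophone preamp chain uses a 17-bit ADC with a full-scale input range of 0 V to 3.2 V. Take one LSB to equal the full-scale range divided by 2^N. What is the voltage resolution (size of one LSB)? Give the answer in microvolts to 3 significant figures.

24.4 µV

Full-scale range = 3.2 V.
2^17 = 131072 levels.
Step size = 3.2/131072 V = 24.4 µV.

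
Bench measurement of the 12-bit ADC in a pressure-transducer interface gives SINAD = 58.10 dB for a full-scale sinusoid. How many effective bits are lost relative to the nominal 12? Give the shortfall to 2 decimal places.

2.64 bits

Effective bits = (58.10 − 1.76)/6.02 = 9.3588.
12 − 9.3588 = 2.64 bits below nominal.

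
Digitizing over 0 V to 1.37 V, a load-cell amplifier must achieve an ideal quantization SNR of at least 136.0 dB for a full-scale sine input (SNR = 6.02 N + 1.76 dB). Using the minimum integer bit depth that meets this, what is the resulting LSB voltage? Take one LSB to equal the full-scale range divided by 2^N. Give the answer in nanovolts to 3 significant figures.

Span = 1.37 V.
Solving 6.02 N ≥ 136.0 − 1.76: N ≥ 22.299. Round up → N = 23.
LSB = 1.37 V ÷ 2^23 = 1.37/8388608 V = 163 nV.

163 nV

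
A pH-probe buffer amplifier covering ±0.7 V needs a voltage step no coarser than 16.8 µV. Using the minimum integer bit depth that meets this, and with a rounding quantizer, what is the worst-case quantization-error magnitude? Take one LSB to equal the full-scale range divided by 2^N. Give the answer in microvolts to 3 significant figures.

5.34 µV

Range = 0.7 − (-0.7) = 1.4 V.
Need 2^N ≥ 1.4 V / 16.8 µV = 83330 → N_min = 17.
LSB = 1.4 V ÷ 2^17 = 1.4/131072 V = 10.681 µV.
|e|_max = LSB/2 = 5.34 µV.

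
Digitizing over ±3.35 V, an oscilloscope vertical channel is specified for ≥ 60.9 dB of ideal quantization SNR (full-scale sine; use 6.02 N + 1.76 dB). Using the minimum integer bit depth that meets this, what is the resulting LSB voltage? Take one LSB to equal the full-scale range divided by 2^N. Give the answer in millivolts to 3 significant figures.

Full-scale range = 3.35 V − (-3.35 V) = 6.7 V.
Required N = ⌈(60.9 − 1.76)/6.02⌉ = ⌈9.824⌉ = 10.
LSB = 6.7 V ÷ 2^10 = 6.7/1024 V = 6.54 mV.

6.54 mV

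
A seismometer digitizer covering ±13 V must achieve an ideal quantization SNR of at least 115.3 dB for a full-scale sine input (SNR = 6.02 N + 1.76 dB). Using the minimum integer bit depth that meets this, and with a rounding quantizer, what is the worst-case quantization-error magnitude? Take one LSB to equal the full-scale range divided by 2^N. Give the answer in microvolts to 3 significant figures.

24.8 µV

Range = 13 − (-13) = 26 V.
Solving 6.02 N ≥ 115.3 − 1.76: N ≥ 18.860. Round up → N = 19.
One LSB is 26 V / 524288 = 49.591 µV.
Half an LSB is 24.8 µV.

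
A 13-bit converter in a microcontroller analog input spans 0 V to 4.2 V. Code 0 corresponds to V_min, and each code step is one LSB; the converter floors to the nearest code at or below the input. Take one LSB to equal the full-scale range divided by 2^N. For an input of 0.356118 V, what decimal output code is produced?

Range is 4.2 V. LSB = 4.2 V / 2^13 ≈ 0.5127 mV.
code = ⌊(V_in − V_min)/LSB⌋ = ⌊(V_in − V_min) × 2^13 / range⌋
     = ⌊(0.356118 − (0)) × 8192 / 4.2⌋ = ⌊0.356118 × 8192/4.2⌋
     = ⌊694.600⌋ = 694.

694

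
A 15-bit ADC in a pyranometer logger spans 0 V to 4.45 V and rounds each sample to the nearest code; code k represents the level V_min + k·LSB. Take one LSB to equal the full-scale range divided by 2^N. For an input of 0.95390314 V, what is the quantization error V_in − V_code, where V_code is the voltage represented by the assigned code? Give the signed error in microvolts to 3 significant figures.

Span = 4.45 V. LSB = 4.45 V / 2^15 ≈ 135.8 µV.
Position in LSBs: (0.95390314 − (0)) × 32768/4.45 = 7024.1569; rounding gives k = 7024.
V_code = 0 + (7024/32768) × 4.45 = 0.95388183594 V.
V_in − V_code = 0.95390314 − (0.95388183594) = +21.3 µV.

+21.3 µV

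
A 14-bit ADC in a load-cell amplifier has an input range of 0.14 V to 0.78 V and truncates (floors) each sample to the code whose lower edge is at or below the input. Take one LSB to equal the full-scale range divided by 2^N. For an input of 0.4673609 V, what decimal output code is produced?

Span: 0.78 V − (0.14 V) = 0.64 V. LSB = 0.64 V / 2^14 ≈ 39.06 µV.
V_in − V_min = 0.4673609 − (0.14) = 0.3273609 V.
Divide by LSB: 0.3273609 × 16384/0.64 = 8380.4390.
Truncating gives code 8380.

8380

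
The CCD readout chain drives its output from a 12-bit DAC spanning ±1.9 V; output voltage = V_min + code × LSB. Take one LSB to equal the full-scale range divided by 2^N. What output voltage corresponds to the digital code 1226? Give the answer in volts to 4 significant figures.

Span: 1.9 V − (-1.9 V) = 3.8 V. LSB = 3.8 V / 2^12.
V_out = V_min + code × LSB = -1.9 V + 1226 × 3.8 V / 4096
      = -1.9 + 1.13740 = -0.762598 V.

-0.7626 V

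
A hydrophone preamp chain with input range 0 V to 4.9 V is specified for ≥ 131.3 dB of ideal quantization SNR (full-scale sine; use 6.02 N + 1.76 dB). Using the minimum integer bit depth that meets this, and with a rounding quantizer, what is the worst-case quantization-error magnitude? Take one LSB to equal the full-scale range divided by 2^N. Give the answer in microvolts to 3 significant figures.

Range is 4.9 V.
Required N = ⌈(131.3 − 1.76)/6.02⌉ = ⌈21.518⌉ = 22.
LSB = 4.9 V / 2^22 = 1.1683 µV.
|e|_max = LSB/2 = 0.584 µV.

0.584 µV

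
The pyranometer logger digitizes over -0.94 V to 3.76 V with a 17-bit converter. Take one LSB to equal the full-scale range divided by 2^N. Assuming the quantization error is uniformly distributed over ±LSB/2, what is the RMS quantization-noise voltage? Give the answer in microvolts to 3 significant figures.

Span: 3.76 V − (-0.94 V) = 4.7 V.
LSB = 4.7 V / 2^17 = 35.858 µV.
RMS of a uniform error over width LSB is LSB/√12 = 10.4 µV.

10.4 µV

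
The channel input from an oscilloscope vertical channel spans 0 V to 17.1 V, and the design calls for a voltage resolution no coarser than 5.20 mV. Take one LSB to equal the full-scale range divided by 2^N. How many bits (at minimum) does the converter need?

12 bits

Range is 17.1 V.
Levels needed ≥ 17.1/5.20 mV = 3288. 2^12 = 4096 suffices, so N_min = 12.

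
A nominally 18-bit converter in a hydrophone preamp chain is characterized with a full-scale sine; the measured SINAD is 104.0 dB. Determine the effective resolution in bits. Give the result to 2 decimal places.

ENOB = (SINAD − 1.76) / 6.02 = (104.0 − 1.76) / 6.02 = 102.24 / 6.02 = 16.9834.

16.98 bits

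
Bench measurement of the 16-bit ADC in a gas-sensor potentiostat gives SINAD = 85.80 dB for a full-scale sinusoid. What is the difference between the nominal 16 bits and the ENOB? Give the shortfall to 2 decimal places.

ENOB = (SINAD − 1.76)/6.02 = (85.80 − 1.76)/6.02 = 13.9601 bits.
Lost resolution: 16 − 13.9601 = 2.0399 bits.

2.04 bits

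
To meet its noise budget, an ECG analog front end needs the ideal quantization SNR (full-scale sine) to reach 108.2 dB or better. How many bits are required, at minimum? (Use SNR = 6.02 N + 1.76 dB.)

18 bits

N ≥ (108.2 − 1.76)/6.02 = 17.681 → N_min = 18.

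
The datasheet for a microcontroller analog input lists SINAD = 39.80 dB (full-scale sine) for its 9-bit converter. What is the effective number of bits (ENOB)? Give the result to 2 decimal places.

ENOB = (39.80 − 1.76)/6.02 = 6.3189 bits.

6.32 bits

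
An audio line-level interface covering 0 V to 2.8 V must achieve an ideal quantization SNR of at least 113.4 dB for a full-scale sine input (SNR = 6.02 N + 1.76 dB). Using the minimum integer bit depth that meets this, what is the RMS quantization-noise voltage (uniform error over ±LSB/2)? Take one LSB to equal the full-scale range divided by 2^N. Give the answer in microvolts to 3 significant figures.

1.54 µV

Full-scale range = 2.8 V.
Solving 6.02 N ≥ 113.4 − 1.76: N ≥ 18.545. Round up → N = 19.
Step size = 2.8/524288 V = 5.3406 µV.
σ_q = LSB/√12 = 5.3406 µV/3.4641 = 1.54 µV.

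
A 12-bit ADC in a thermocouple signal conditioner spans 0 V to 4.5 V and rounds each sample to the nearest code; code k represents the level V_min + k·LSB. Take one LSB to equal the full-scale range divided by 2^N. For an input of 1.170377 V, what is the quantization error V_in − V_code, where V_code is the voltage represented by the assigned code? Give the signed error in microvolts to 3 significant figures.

+333 µV

Span = 4.5 V. LSB = 4.5 V / 2^12 ≈ 1.099 mV.
Position in LSBs: (1.170377 − (0)) × 4096/4.5 = 1065.3032; rounding gives k = 1065.
V_code = 0 + (1065/4096) × 4.5 = 1.170043945 V.
e = 1.170377 − (1.170043945) = +333 µV.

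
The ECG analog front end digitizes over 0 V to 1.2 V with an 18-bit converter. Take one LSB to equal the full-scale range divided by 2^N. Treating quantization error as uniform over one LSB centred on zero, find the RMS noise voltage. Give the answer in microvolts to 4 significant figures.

1.321 µV

Full-scale range = 1.2 V.
LSB = 1.2 V ÷ 2^18 = 1.2/262144 V = 4.57764 µV.
For a uniform distribution on [−LSB/2, +LSB/2], V_rms = LSB/√12 = 4.57764 µV/3.4641 = 1.321 µV.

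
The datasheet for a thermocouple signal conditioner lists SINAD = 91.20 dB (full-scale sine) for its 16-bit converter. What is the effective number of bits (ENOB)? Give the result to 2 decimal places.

14.86 bits

Inverting SNR = 6.02 N + 1.76: N_eff = (91.20 − 1.76)/6.02 = 14.8571.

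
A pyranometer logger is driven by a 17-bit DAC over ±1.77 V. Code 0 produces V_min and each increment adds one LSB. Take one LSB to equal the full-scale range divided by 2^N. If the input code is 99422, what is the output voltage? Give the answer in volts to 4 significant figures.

0.9152 V

Range = 1.77 − (-1.77) = 3.54 V. LSB = 3.54 V / 2^17.
V_out = -1.77 + 99422 × (3.54/131072) V
      = -1.77 V + 2.68520 V = 0.915195 V.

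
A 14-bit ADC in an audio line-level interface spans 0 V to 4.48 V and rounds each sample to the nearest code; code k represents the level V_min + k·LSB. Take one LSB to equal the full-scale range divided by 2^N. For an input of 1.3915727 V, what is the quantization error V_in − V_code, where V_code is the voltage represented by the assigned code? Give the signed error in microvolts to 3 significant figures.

Full-scale range = 4.48 V. LSB = 4.48 V / 2^14 ≈ 273.4 µV.
(V_in − V_min)/LSB = (1.3915727 − (0)) × 16384/4.48 = 5089.1802 → nearest code k = 5089.
V_code = 0 + (5089/16384) × 4.48 = 1.3915234375 V.
Error = V_in − V_code = 1.3915727 − (1.3915234375) = +49.3 µV.

+49.3 µV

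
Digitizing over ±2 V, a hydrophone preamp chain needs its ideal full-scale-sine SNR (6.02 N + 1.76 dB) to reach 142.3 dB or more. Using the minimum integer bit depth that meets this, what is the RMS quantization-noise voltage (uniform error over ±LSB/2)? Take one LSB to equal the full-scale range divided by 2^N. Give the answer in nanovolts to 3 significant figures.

68.8 nV

Span: 2 V − (-2 V) = 4 V.
N ≥ (142.3 − 1.76)/6.02 = 23.346 → N_min = 24.
Step size = 4/16777216 V = 238.42 nV.
RMS noise = LSB/√12 = 68.8 nV.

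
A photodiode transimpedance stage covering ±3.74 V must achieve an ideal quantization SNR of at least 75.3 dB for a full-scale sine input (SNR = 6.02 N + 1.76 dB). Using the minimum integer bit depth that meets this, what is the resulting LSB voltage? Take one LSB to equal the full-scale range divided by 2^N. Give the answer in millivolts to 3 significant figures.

Range = 3.74 − (-3.74) = 7.48 V.
Required N = ⌈(75.3 − 1.76)/6.02⌉ = ⌈12.216⌉ = 13.
One LSB is 7.48 V / 8192 = 0.913 mV.

0.913 mV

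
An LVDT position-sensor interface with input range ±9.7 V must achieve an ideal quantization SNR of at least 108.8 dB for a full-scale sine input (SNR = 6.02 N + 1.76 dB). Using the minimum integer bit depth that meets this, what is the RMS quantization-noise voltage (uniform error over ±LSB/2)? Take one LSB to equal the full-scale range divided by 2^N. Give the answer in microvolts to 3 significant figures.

Range = 9.7 − (-9.7) = 19.4 V.
6.02 N + 1.76 ≥ 108.8 gives N ≥ 17.781, so the minimum integer is 18.
Step size = 19.4/262144 V = 74.005 µV.
RMS noise = LSB/√12 = 21.4 µV.

21.4 µV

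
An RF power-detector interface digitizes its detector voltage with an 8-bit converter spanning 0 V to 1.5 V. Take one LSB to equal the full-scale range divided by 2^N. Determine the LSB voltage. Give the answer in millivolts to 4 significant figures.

5.859 mV

Full-scale range = 1.5 V.
There are 2^8 = 256 steps.
LSB = 1.5 V / 2^8 = 5.859 mV.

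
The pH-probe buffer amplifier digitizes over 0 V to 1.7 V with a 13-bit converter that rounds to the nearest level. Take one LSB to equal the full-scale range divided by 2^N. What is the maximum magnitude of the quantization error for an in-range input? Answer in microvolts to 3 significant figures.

104 µV

Span = 1.7 V.
LSB = 1.7 V ÷ 2^13 = 1.7/8192 V = 207.52 µV.
A rounding quantizer has |error| ≤ LSB/2 = 104 µV.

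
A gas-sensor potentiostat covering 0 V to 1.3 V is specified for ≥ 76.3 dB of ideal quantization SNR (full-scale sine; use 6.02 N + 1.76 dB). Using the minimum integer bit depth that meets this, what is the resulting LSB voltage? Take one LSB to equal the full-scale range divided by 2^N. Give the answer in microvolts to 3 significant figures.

Span = 1.3 V.
Solving 6.02 N ≥ 76.3 − 1.76: N ≥ 12.382. Round up → N = 13.
LSB = 1.3 V ÷ 2^13 = 1.3/8192 V = 159 µV.

159 µV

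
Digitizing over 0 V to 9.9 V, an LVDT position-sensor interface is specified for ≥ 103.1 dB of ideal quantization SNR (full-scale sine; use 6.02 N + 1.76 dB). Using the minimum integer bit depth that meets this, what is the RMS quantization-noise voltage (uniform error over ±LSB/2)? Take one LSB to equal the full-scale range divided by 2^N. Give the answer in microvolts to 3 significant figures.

21.8 µV

Span = 9.9 V.
Required N = ⌈(103.1 − 1.76)/6.02⌉ = ⌈16.834⌉ = 17.
Step size = 9.9/131072 V = 75.531 µV.
σ_q = LSB/√12 = 75.531 µV/3.4641 = 21.8 µV.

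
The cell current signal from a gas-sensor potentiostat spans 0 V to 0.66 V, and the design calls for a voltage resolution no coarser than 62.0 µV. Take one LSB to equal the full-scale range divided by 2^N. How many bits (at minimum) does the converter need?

V_FS = 0.66 V.
Required number of levels: 0.66/62.0 µV = 10645; smallest N with 2^N ≥ that is 14.

14 bits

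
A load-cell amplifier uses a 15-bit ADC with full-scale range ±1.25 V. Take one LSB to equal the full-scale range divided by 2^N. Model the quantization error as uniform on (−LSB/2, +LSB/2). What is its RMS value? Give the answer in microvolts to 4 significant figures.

The full-scale span is 1.25 − (-1.25) = 2.5 V.
LSB = 2.5 V ÷ 2^15 = 2.5/32768 V = 76.2939 µV.
RMS of a uniform error over width LSB is LSB/√12 = 22.02 µV.

22.02 µV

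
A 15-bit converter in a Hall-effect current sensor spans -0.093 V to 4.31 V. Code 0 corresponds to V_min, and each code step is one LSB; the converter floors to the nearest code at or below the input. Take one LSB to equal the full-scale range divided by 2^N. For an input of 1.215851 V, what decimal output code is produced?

Range = 4.31 − (-0.093) = 4.403 V. LSB = 4.403 V / 2^15 ≈ 134.4 µV.
(V_in − V_min) × 2^15/range = (1.215851 − (-0.093)) × 32768/4.403 = 9740.729.
Floor → code = 9740.

9740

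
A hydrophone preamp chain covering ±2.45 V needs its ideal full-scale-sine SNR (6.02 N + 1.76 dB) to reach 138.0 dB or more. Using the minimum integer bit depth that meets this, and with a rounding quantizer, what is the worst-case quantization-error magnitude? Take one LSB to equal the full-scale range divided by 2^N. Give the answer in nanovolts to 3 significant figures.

Span: 2.45 V − (-2.45 V) = 4.9 V.
Required N = ⌈(138.0 − 1.76)/6.02⌉ = ⌈22.631⌉ = 23.
Step size = 4.9/8388608 V = 0.58413 µV.
Max error for round-to-nearest is LSB/2 = 292 nV.

292 nV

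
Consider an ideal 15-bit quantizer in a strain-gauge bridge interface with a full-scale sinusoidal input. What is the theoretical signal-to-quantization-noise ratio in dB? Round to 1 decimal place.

92.1 dB

6.02(15) + 1.76 = 90.30 + 1.76 = 92.06 dB.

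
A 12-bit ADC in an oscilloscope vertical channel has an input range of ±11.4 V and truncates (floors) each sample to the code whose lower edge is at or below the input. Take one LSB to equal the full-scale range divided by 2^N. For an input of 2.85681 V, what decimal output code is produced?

2561

Span: 11.4 V − (-11.4 V) = 22.8 V. LSB = 22.8 V / 2^12 ≈ 5.566 mV.
code = ⌊(V_in − V_min)/LSB⌋ = ⌊(V_in − V_min) × 2^12 / range⌋
     = ⌊(2.85681 − (-11.4)) × 4096 / 22.8⌋ = ⌊14.25681 × 4096/22.8⌋
     = ⌊2561.223⌋ = 2561.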